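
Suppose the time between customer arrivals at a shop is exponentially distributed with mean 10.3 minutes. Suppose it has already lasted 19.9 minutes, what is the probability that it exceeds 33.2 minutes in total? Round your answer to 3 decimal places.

The rate is λ = 1/10.3 = 0.0970874 per minute.
By the memoryless property, P(X > 19.9+13.3 | X > 19.9) = P(X > 13.3).
P(X > 13.3) = e^(−1.2913) ≈ 0.275.

0.275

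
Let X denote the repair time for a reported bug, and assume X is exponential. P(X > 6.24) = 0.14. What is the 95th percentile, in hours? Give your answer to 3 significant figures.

9.51

e^(−λ·6.24) = 0.14 ⇒ λ = −ln(0.14)/6.24 = 0.315082.
95th percentile: 1 − e^(−λt) = 0.95, t = −ln(0.05)/λ = 9.50778 hours.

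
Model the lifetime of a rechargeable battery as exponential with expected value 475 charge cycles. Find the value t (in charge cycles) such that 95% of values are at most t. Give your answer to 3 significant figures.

1420

The rate is λ = 1/475 = 0.00210526 per charge cycle.
Set 1 − e^(−λt) = 0.95, so t = −ln(0.05)/λ = 2.9957/0.00210526 ≈ 1422.97 charge cycles.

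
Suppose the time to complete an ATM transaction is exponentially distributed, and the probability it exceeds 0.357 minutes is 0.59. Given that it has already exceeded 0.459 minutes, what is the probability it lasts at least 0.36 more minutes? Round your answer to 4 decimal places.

0.5874

From e^(−λ·0.357) = 0.59, λ = −ln(0.59)/0.357 = 1.47796.
Memoryless: P(X > 0.459+0.36 | X > 0.459) = P(X > 0.36) = e^(−1.47796·0.36) ≈ 0.5874.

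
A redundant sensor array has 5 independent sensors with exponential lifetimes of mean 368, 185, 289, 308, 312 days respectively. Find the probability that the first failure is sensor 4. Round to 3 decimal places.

0.180

Rates: λ_i = 1/mean_i → 0.00271739, 0.00540541, 0.00346021, 0.00324675, 0.00320513; Σλ = 0.0180349.
P(sensor 4 first) = λ_4/Σλ = 0.00324675/0.0180349 ≈ 0.180.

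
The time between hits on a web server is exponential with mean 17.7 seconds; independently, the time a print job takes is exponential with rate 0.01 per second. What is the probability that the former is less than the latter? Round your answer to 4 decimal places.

0.8496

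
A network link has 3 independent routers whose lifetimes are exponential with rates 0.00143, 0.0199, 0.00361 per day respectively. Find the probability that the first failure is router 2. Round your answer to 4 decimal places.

0.7979

The time to first failure is exponential with rate Σλ = 0.00143 + 0.0199 + 0.00361 = 0.02494.
P(router 2 first) = λ_2/Σλ = 0.0199/0.02494 ≈ 0.7979.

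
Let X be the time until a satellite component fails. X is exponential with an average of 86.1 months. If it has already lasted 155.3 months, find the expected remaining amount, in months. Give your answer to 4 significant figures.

86.10

The rate is λ = 1/86.1 = 0.0116144 per month.
By memorylessness, the remaining amount past any threshold is again Exp(λ) with mean 1/λ = 86.1 months.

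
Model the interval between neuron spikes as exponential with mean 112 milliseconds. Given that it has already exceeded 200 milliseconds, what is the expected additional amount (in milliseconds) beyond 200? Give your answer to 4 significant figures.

The rate is λ = 1/112 = 0.00892857 per millisecond.
By memorylessness, the remaining amount past any threshold is again Exp(λ) with mean 1/λ = 112 milliseconds.

112.0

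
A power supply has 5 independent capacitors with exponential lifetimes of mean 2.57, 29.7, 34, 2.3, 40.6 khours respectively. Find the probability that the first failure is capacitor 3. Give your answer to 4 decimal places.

0.0323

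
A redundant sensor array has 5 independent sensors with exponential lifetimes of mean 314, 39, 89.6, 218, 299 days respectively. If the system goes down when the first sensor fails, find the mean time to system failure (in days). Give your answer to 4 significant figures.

20.87

The first failure time is exponential with rate Σλ_i = 1/314 + 1/39 + 1/89.6 + 1/218 + 1/299 = 0.0479181 per day.
E[min] = 1/Σλ = 1/0.0479181 = 20.8689 days.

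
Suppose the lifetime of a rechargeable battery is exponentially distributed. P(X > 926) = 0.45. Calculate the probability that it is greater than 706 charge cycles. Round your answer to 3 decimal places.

e^(−λ·926) = 0.45 ⇒ λ = −ln(0.45)/926 = 0.000862319.
P(X > 706) = e^(−0.000862319·706) = e^(−0.6088) ≈ 0.544.

0.544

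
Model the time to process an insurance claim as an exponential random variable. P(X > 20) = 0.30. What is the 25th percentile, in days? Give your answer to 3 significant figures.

4.78

e^(−λ·20) = 0.30 ⇒ λ = −ln(0.30)/20 = 0.0601986.
25th percentile: 1 − e^(−λt) = 0.25, t = −ln(0.75)/λ = 4.77888 days.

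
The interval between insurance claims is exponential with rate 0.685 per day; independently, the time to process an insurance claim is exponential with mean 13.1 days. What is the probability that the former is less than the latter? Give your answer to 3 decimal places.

0.900

λ_1 = 0.685, λ_2 = 1/13.1 = 0.0763359.
For independent exponentials, P(the former < the latter) = λ_1/(λ_1+λ_2) = 0.685/0.761336 ≈ 0.900.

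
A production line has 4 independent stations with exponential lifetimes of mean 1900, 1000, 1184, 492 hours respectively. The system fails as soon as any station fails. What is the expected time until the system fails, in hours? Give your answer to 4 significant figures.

The first failure time is exponential with rate Σλ_i = 1/1900 + 1/1000 + 1/1184 + 1/492 = 0.00440343 per hour.
E[min] = 1/Σλ = 1/0.00440343 = 227.096 hours.

227.1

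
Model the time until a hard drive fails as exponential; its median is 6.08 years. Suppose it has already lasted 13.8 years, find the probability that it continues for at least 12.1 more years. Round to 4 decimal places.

For an exponential, median = ln(2)/λ, so λ = ln 2 / 6.08 = 0.114004 per year.
P(X > s+t | X > s) = e^(−λ(s+t))/e^(−λs) = e^(−λt), independent of s = 13.8.
P(X > 12.1) = e^(−1.3795) ≈ 0.2517.

0.2517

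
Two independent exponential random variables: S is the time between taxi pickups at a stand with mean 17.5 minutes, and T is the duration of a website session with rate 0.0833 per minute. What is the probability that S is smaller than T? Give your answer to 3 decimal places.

0.407

λ_1 = 1/17.5 = 0.0571429, λ_2 = 0.0833.
For independent exponentials, P(S < T) = λ_1/(λ_1+λ_2) = 0.0571429/0.140443 ≈ 0.407.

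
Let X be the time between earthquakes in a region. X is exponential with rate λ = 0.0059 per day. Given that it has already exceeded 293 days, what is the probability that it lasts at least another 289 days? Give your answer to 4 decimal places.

By the memoryless property, P(X > 293+289 | X > 293) = P(X > 289).
P(X > 289) = e^(−1.7051) ≈ 0.1818.

0.1818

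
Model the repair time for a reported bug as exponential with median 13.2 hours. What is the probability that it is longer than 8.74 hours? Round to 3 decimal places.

For an exponential, median = ln(2)/λ, so λ = ln 2 / 13.2 = 0.0525112 per hour.
P(X > 8.74) = e^(−λ·8.74) = e^(−0.45895) ≈ 0.632.

0.632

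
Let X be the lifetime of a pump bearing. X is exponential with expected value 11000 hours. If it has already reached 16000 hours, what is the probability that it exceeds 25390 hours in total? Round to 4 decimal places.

0.4259

The rate is λ = 1/11000 = 0.0000909091 per hour.
The exponential is memoryless, so the remaining time is again Exp(λ): the condition X > 16000 is irrelevant.
P(X > 9390) = e^(−0.85364) ≈ 0.4259.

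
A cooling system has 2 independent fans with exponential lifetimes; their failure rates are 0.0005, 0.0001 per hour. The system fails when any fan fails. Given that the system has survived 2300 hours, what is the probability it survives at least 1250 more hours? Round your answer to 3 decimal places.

Time to first failure ~ Exp(Σλ) with Σλ = 0.0006.
By memorylessness, P(T > 2300+1250 | T > 2300) = P(T > 1250) = e^(−0.0006·1250) ≈ 0.472.

0.472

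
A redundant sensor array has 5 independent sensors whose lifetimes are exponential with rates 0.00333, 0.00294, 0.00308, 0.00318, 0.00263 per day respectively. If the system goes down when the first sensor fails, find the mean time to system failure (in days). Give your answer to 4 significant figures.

65.96

The time to first failure is exponential with rate Σλ = 0.00333 + 0.00294 + 0.00308 + 0.00318 + 0.00263 = 0.01516.
E[min] = 1/Σλ = 1/0.01516 = 65.9631 days.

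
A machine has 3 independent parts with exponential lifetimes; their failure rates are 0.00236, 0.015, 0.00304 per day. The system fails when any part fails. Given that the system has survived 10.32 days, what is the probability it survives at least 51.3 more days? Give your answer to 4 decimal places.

0.3512

Time to first failure ~ Exp(Σλ) with Σλ = 0.0204.
By memorylessness, P(T > 10.32+51.3 | T > 10.32) = P(T > 51.3) = e^(−0.0204·51.3) ≈ 0.3512.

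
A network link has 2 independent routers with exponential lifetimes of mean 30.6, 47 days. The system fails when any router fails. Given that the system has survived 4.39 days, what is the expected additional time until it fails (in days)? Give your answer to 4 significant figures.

18.53

First-failure rate Σλ = 1/30.6 + 1/47 = 0.0539563.
By memorylessness the expected residual is 1/Σλ = 18.5335 days, regardless of the 4.39 already elapsed.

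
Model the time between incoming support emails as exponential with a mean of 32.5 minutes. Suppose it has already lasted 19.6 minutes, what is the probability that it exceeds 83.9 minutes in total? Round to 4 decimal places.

0.1383

The rate is λ = 1/32.5 = 0.0307692 per minute.
P(X > s+t | X > s) = e^(−λ(s+t))/e^(−λs) = e^(−λt), independent of s = 19.6.
P(X > 64.3) = e^(−1.9785) ≈ 0.1383.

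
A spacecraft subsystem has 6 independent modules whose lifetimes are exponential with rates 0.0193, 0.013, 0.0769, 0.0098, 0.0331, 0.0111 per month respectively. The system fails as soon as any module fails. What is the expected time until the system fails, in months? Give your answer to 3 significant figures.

6.13

The time to first failure is exponential with rate Σλ = 0.0193 + 0.013 + 0.0769 + 0.0098 + 0.0331 + 0.0111 = 0.1632.
E[min] = 1/Σλ = 1/0.1632 = 6.12745 months.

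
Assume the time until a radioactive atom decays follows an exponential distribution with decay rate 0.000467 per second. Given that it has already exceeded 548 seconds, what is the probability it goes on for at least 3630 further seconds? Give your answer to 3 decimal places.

P(X > s+t | X > s) = e^(−λ(s+t))/e^(−λs) = e^(−λt), independent of s = 548.
P(X > 3630) = e^(−1.6952) ≈ 0.184.

0.184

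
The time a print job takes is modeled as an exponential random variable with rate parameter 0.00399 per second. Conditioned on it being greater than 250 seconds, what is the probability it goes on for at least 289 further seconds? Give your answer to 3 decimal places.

0.316

By the memoryless property, P(X > 250+289 | X > 250) = P(X > 289).
P(X > 289) = e^(−1.1531) ≈ 0.316.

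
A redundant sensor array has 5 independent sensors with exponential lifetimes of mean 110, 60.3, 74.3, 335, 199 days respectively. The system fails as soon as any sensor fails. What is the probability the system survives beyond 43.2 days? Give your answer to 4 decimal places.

0.1305

The first failure time is exponential with rate Σλ_i = 1/110 + 1/60.3 + 1/74.3 + 1/335 + 1/199 = 0.0471438 per day.
P(min > 43.2) = e^(−0.0471438·43.2) = e^(−2.0366) ≈ 0.1305.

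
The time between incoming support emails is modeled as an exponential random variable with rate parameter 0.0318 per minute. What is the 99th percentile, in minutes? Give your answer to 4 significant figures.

144.8

Set 1 − e^(−λt) = 0.99, so t = −ln(0.01)/λ = 4.6052/0.0318 ≈ 144.817 minutes.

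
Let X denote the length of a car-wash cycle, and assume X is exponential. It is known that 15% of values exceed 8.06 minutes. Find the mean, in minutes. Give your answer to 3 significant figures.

e^(−λ·8.06) = 0.15 ⇒ λ = −ln(0.15)/8.06 = 0.235375.
Mean = 1/λ = 4.24855 minutes.

4.25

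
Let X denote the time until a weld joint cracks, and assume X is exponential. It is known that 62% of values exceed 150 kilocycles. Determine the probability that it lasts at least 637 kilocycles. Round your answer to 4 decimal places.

0.1313

e^(−λ·150) = 0.62 ⇒ λ = −ln(0.62)/150 = 0.00318691.
P(X > 637) = e^(−0.00318691·637) = e^(−2.0301) ≈ 0.1313.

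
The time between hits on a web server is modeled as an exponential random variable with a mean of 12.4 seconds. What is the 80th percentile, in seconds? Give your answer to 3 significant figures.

20.0

The rate is λ = 1/12.4 = 0.0806452 per second.
Set 1 − e^(−λt) = 0.8, so t = −ln(0.2)/λ = 1.6094/0.0806452 ≈ 19.957 seconds.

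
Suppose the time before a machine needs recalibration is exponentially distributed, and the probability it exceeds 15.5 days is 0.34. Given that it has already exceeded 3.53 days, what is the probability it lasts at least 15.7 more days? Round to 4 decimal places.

0.3353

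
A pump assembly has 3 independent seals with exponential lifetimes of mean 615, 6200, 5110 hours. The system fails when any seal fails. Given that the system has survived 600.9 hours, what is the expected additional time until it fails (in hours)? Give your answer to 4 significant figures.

504.3

First-failure rate Σλ = 1/615 + 1/6200 + 1/5110 = 0.001983.
By memorylessness the expected residual is 1/Σλ = 504.286 hours, regardless of the 600.9 already elapsed.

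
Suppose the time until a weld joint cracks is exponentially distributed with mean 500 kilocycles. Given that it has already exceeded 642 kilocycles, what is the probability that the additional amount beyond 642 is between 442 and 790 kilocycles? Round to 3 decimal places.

The rate is λ = 1/500 = 0.002 per kilocycle.
Memoryless: the residual past 642 is again Exp(λ).
P(442 < residual < 790) = e^(−λ·442) − e^(−λ·790) = 0.41313 − 0.20598 ≈ 0.207.

0.207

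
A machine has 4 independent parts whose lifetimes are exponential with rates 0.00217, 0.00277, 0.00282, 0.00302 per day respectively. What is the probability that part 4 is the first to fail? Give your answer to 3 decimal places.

The time to first failure is exponential with rate Σλ = 0.00217 + 0.00277 + 0.00282 + 0.00302 = 0.01078.
P(part 4 first) = λ_4/Σλ = 0.00302/0.01078 ≈ 0.280.

0.280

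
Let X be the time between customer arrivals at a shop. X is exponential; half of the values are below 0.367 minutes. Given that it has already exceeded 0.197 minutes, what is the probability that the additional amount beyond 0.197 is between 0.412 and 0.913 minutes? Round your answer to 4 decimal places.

0.2810

For an exponential, median = ln(2)/λ, so λ = ln 2 / 0.367 = 1.88868 per minute.
Memoryless: the residual past 0.197 is again Exp(λ).
P(0.412 < residual < 0.913) = e^(−λ·0.412) − e^(−λ·0.913) = 0.45926 − 0.17829 ≈ 0.2810.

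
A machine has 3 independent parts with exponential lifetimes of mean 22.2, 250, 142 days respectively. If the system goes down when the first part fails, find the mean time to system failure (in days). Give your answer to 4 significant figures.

The first failure time is exponential with rate Σλ_i = 1/22.2 + 1/250 + 1/142 = 0.0560873 per day.
E[min] = 1/Σλ = 1/0.0560873 = 17.8293 days.

17.83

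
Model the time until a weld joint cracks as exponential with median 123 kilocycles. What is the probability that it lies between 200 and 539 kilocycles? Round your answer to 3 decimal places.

0.276

For an exponential, median = ln(2)/λ, so λ = ln 2 / 123 = 0.00563534 per kilocycle.
P(200 < X < 539) = e^(−λ·200) − e^(−λ·539) = 0.32398 − 0.04796 ≈ 0.276.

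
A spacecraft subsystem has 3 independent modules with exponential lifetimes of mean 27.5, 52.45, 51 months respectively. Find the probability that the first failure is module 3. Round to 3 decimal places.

0.261

Rates: λ_i = 1/mean_i → 0.0363636, 0.0190658, 0.0196078; Σλ = 0.0750373.
P(module 3 first) = λ_3/Σλ = 0.0196078/0.0750373 ≈ 0.261.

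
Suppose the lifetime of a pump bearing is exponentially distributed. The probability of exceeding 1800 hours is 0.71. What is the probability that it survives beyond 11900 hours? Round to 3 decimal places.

e^(−λ·1800) = 0.71 ⇒ λ = −ln(0.71)/1800 = 0.000190272.
P(X > 11900) = e^(−0.000190272·11900) = e^(−2.2642) ≈ 0.104.

0.104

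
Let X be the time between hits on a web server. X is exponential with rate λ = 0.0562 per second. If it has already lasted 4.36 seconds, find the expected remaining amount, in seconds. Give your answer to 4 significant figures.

17.79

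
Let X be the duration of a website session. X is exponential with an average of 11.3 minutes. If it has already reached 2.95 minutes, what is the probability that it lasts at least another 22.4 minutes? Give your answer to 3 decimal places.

The rate is λ = 1/11.3 = 0.0884956 per minute.
By the memoryless property, P(X > 2.95+22.4 | X > 2.95) = P(X > 22.4).
P(X > 22.4) = e^(−1.9823) ≈ 0.138.

0.138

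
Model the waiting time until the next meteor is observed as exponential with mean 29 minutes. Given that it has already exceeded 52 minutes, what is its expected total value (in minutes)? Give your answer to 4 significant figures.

81.00

The rate is λ = 1/29 = 0.0344828 per minute.
By memorylessness, E[X | X > 52] = 52 + 1/λ = 52 + 29 = 81 minutes.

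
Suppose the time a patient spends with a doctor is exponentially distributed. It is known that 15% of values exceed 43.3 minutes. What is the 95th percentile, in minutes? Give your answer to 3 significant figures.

e^(−λ·43.3) = 0.15 ⇒ λ = −ln(0.15)/43.3 = 0.0438134.
95th percentile: 1 − e^(−λt) = 0.95, t = −ln(0.05)/λ = 68.3748 minutes.

68.4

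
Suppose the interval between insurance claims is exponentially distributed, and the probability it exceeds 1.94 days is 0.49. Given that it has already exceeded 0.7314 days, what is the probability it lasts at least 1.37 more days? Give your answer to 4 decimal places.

0.6043

From e^(−λ·1.94) = 0.49, λ = −ln(0.49)/1.94 = 0.367706.
Memoryless: P(X > 0.7314+1.37 | X > 0.7314) = P(X > 1.37) = e^(−0.367706·1.37) ≈ 0.6043.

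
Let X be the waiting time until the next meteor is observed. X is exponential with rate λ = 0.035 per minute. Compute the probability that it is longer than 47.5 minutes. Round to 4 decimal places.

P(X > 47.5) = e^(−λ·47.5) = e^(−1.6625) ≈ 0.1897.

0.1897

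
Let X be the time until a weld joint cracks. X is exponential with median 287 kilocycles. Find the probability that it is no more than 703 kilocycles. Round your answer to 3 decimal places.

For an exponential, median = ln(2)/λ, so λ = ln 2 / 287 = 0.00241515 per kilocycle.
P(X ≤ 703) = 1 − e^(−λ·703) = 1 − e^(−1.6978) ≈ 0.817.

0.817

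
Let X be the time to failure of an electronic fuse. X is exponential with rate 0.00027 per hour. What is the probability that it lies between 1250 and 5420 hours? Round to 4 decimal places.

P(1250 < X < 5420) = e^(−λ·1250) − e^(−λ·5420) = 0.71355 − 0.23145 ≈ 0.4821.

0.4821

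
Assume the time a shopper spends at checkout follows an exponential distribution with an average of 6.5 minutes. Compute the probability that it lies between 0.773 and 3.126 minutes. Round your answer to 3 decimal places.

0.270

The rate is λ = 1/6.5 = 0.153846 per minute.
P(0.773 < X < 3.126) = e^(−λ·0.773) − e^(−λ·3.126) = 0.88788 − 0.61821 ≈ 0.270.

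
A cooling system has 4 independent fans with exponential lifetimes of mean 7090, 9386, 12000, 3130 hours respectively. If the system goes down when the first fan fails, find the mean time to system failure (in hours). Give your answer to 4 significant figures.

The first failure time is exponential with rate Σλ_i = 1/7090 + 1/9386 + 1/12000 + 1/3130 = 0.000650408 per hour.
E[min] = 1/Σλ = 1/0.000650408 = 1537.5 hours.

1537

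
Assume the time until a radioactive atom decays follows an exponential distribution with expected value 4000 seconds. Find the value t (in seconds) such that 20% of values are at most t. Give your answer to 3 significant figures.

The rate is λ = 1/4000 = 0.00025 per second.
Set 1 − e^(−λt) = 0.2, so t = −ln(0.8)/λ = 0.22314/0.00025 ≈ 892.574 seconds.

893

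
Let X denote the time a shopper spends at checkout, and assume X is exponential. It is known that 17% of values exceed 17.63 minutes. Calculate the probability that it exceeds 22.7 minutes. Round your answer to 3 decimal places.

0.102

e^(−λ·17.63) = 0.17 ⇒ λ = −ln(0.17)/17.63 = 0.100508.
P(X > 22.7) = e^(−0.100508·22.7) = e^(−2.2815) ≈ 0.102.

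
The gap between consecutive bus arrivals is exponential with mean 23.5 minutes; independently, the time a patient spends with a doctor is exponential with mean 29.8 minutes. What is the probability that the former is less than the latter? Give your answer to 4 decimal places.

0.5591

λ_1 = 1/23.5 = 0.0425532, λ_2 = 1/29.8 = 0.033557.
For independent exponentials, P(the former < the latter) = λ_1/(λ_1+λ_2) = 0.0425532/0.0761102 ≈ 0.5591.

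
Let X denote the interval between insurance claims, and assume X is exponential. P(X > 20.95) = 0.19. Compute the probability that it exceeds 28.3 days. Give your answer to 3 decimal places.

e^(−λ·20.95) = 0.19 ⇒ λ = −ln(0.19)/20.95 = 0.0792712.
P(X > 28.3) = e^(−0.0792712·28.3) = e^(−2.2434) ≈ 0.106.

0.106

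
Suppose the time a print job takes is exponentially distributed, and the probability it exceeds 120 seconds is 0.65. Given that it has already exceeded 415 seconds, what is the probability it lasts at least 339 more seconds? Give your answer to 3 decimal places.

0.296

From e^(−λ·120) = 0.65, λ = −ln(0.65)/120 = 0.00358986.
Memoryless: P(X > 415+339 | X > 415) = P(X > 339) = e^(−0.00358986·339) ≈ 0.296.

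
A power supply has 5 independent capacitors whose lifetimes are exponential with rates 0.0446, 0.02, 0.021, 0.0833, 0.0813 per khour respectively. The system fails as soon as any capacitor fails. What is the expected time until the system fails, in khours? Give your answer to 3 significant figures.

The time to first failure is exponential with rate Σλ = 0.0446 + 0.02 + 0.021 + 0.0833 + 0.0813 = 0.2502.
E[min] = 1/Σλ = 1/0.2502 = 3.9968 khours.

4.00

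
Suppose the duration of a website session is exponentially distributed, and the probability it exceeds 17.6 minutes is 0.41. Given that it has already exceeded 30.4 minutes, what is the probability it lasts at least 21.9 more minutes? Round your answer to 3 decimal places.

0.330

From e^(−λ·17.6) = 0.41, λ = −ln(0.41)/17.6 = 0.050659.
Memoryless: P(X > 30.4+21.9 | X > 30.4) = P(X > 21.9) = e^(−0.050659·21.9) ≈ 0.330.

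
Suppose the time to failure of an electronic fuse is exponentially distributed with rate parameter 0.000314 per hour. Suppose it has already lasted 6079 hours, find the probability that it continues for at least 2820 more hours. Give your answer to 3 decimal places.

0.413

P(X > s+t | X > s) = e^(−λ(s+t))/e^(−λs) = e^(−λt), independent of s = 6079.
P(X > 2820) = e^(−0.88548) ≈ 0.413.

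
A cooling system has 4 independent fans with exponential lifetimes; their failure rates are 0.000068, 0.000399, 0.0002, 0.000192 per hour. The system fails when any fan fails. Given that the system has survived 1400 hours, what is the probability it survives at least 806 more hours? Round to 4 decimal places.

0.5004

Time to first failure ~ Exp(Σλ) with Σλ = 0.000859.
By memorylessness, P(T > 1400+806 | T > 1400) = P(T > 806) = e^(−0.000859·806) ≈ 0.5004.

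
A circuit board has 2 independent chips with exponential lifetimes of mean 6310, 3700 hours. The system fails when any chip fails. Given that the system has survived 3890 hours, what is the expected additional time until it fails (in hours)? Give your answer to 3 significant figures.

2330

First-failure rate Σλ = 1/6310 + 1/3700 = 0.000428749.
By memorylessness the expected residual is 1/Σλ = 2332.37 hours, regardless of the 3890 already elapsed.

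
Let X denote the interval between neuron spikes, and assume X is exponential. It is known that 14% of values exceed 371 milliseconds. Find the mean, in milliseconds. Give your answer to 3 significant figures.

e^(−λ·371) = 0.14 ⇒ λ = −ln(0.14)/371 = 0.0052995.
Mean = 1/λ = 188.697 milliseconds.

189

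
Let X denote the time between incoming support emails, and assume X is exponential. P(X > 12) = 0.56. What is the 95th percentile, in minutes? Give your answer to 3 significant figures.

e^(−λ·12) = 0.56 ⇒ λ = −ln(0.56)/12 = 0.0483182.
95th percentile: 1 − e^(−λt) = 0.95, t = −ln(0.05)/λ = 62.0001 minutes.

62.0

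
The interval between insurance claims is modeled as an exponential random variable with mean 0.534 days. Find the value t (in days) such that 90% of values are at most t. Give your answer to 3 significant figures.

1.23

The rate is λ = 1/0.534 = 1.87266 per day.
Set 1 − e^(−λt) = 0.9, so t = −ln(0.1)/λ = 2.3026/1.87266 ≈ 1.22958 days.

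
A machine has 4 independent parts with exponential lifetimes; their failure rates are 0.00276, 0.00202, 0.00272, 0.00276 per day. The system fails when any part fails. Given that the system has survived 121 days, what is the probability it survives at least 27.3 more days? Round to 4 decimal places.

0.7557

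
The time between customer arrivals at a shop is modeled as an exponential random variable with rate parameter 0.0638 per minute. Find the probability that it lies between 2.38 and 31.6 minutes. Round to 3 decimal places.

0.726

P(2.38 < X < 31.6) = e^(−λ·2.38) − e^(−λ·31.6) = 0.85912 − 0.13318 ≈ 0.726.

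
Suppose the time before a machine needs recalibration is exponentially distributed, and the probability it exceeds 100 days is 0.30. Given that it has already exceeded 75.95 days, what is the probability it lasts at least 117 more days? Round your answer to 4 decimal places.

From e^(−λ·100) = 0.30, λ = −ln(0.30)/100 = 0.0120397.
Memoryless: P(X > 75.95+117 | X > 75.95) = P(X > 117) = e^(−0.0120397·117) ≈ 0.2445.

0.2445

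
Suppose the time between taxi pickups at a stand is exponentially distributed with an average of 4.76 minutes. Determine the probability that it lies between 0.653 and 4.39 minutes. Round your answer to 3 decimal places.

The rate is λ = 1/4.76 = 0.210084 per minute.
P(0.653 < X < 4.39) = e^(−λ·0.653) − e^(−λ·4.39) = 0.87181 − 0.39762 ≈ 0.474.

0.474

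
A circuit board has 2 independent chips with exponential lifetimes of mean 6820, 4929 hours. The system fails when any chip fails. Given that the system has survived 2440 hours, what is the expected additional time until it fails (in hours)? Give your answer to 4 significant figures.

2861

First-failure rate Σλ = 1/6820 + 1/4929 = 0.000349508.
By memorylessness the expected residual is 1/Σλ = 2861.16 hours, regardless of the 2440 already elapsed.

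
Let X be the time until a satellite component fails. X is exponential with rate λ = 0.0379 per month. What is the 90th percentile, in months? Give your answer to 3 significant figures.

Set 1 − e^(−λt) = 0.9, so t = −ln(0.1)/λ = 2.3026/0.0379 ≈ 60.7542 months.

60.8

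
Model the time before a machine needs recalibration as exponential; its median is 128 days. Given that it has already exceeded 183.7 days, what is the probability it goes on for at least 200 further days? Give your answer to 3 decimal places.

0.339

For an exponential, median = ln(2)/λ, so λ = ln 2 / 128 = 0.00541521 per day.
The exponential is memoryless, so the remaining time is again Exp(λ): the condition X > 183.7 is irrelevant.
P(X > 200) = e^(−1.083) ≈ 0.339.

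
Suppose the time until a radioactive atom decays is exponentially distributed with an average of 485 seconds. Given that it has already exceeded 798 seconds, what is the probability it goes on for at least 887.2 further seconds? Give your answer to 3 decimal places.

0.161

The rate is λ = 1/485 = 0.00206186 per second.
P(X > s+t | X > s) = e^(−λ(s+t))/e^(−λs) = e^(−λt), independent of s = 798.
P(X > 887.2) = e^(−1.8293) ≈ 0.161.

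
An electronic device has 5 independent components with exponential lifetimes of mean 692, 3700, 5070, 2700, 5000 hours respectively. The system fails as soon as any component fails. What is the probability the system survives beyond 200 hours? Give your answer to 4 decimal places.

The first failure time is exponential with rate Σλ_i = 1/692 + 1/3700 + 1/5070 + 1/2700 + 1/5000 = 0.00248297 per hour.
P(min > 200) = e^(−0.00248297·200) = e^(−0.49659) ≈ 0.6086.

0.6086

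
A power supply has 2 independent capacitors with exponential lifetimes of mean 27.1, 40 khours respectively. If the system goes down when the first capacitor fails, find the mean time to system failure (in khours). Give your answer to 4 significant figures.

The first failure time is exponential with rate Σλ_i = 1/27.1 + 1/40 = 0.0619004 per khour.
E[min] = 1/Σλ = 1/0.0619004 = 16.155 khours.

16.15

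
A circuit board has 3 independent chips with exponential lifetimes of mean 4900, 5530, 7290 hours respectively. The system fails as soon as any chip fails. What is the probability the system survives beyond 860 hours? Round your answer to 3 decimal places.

The first failure time is exponential with rate Σλ_i = 1/4900 + 1/5530 + 1/7290 = 0.000522088 per hour.
P(min > 860) = e^(−0.000522088·860) = e^(−0.449) ≈ 0.638.

0.638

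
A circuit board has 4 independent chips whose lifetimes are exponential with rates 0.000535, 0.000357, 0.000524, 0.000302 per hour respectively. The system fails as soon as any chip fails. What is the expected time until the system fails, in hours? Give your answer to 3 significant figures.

The time to first failure is exponential with rate Σλ = 0.000535 + 0.000357 + 0.000524 + 0.000302 = 0.001718.
E[min] = 1/Σλ = 1/0.001718 = 582.072 hours.

582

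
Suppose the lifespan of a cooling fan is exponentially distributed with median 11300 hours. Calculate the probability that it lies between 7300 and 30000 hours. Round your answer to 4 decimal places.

0.4803

For an exponential, median = ln(2)/λ, so λ = ln 2 / 11300 = 0.0000613405 per hour.
P(7300 < X < 30000) = e^(−λ·7300) − e^(−λ·30000) = 0.63904 − 0.15878 ≈ 0.4803.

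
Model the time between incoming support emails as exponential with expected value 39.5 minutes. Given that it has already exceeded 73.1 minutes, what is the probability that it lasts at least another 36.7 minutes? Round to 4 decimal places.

0.3949

The rate is λ = 1/39.5 = 0.0253165 per minute.
By the memoryless property, P(X > 73.1+36.7 | X > 73.1) = P(X > 36.7).
P(X > 36.7) = e^(−0.92911) ≈ 0.3949.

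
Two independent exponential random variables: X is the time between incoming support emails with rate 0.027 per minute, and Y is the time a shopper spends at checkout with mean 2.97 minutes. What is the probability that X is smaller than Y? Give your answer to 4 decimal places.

λ_1 = 0.027, λ_2 = 1/2.97 = 0.3367.
For independent exponentials, P(X < Y) = λ_1/(λ_1+λ_2) = 0.027/0.3637 ≈ 0.0742.

0.0742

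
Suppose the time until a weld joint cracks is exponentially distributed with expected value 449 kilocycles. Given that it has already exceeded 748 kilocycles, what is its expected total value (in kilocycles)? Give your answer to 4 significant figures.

The rate is λ = 1/449 = 0.00222717 per kilocycle.
By memorylessness, E[X | X > 748] = 748 + 1/λ = 748 + 449 = 1197 kilocycles.

1197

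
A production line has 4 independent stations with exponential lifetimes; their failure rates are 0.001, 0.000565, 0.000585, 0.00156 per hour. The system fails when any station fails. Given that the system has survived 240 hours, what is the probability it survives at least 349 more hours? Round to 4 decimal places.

Time to first failure ~ Exp(Σλ) with Σλ = 0.00371.
By memorylessness, P(T > 240+349 | T > 240) = P(T > 349) = e^(−0.00371·349) ≈ 0.2740.

0.2740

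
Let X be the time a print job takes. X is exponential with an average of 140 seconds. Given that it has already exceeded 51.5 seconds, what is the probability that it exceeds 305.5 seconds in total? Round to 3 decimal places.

The rate is λ = 1/140 = 0.00714286 per second.
P(X > s+t | X > s) = e^(−λ(s+t))/e^(−λs) = e^(−λt), independent of s = 51.5.
P(X > 254) = e^(−1.8143) ≈ 0.163.

0.163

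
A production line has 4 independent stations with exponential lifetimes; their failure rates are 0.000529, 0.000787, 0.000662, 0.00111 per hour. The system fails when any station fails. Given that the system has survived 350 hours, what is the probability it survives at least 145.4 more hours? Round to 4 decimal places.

0.6383

Time to first failure ~ Exp(Σλ) with Σλ = 0.003088.
By memorylessness, P(T > 350+145.4 | T > 350) = P(T > 145.4) = e^(−0.003088·145.4) ≈ 0.6383.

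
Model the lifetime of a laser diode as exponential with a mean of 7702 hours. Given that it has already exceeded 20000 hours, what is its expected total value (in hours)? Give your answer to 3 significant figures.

27700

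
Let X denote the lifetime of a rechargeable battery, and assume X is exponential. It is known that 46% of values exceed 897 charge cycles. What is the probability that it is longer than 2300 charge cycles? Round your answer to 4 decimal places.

0.1365

e^(−λ·897) = 0.46 ⇒ λ = −ln(0.46)/897 = 0.000865695.
P(X > 2300) = e^(−0.000865695·2300) = e^(−1.9911) ≈ 0.1365.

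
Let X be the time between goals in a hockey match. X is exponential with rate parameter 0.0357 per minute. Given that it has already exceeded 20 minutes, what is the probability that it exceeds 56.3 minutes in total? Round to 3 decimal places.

0.274

P(X > s+t | X > s) = e^(−λ(s+t))/e^(−λs) = e^(−λt), independent of s = 20.
P(X > 36.3) = e^(−1.2959) ≈ 0.274.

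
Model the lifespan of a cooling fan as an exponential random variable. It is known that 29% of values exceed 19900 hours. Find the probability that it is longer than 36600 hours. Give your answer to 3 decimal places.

0.103

e^(−λ·19900) = 0.29 ⇒ λ = −ln(0.29)/19900 = 0.0000622047.
P(X > 36600) = e^(−0.0000622047·36600) = e^(−2.2767) ≈ 0.103.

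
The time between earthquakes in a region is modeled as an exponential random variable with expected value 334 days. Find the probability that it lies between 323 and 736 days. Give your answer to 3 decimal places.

The rate is λ = 1/334 = 0.00299401 per day.
P(323 < X < 736) = e^(−λ·323) − e^(−λ·736) = 0.38020 − 0.11041 ≈ 0.270.

0.270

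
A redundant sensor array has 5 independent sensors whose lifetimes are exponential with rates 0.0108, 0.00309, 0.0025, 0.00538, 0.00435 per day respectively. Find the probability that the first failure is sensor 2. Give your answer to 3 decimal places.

0.118

The time to first failure is exponential with rate Σλ = 0.0108 + 0.00309 + 0.0025 + 0.00538 + 0.00435 = 0.02612.
P(sensor 2 first) = λ_2/Σλ = 0.00309/0.02612 ≈ 0.118.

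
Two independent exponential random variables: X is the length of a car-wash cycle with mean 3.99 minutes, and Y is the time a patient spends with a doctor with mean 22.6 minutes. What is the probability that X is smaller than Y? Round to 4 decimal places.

0.8499

λ_1 = 1/3.99 = 0.250627, λ_2 = 1/22.6 = 0.0442478.
For independent exponentials, P(X < Y) = λ_1/(λ_1+λ_2) = 0.250627/0.294874 ≈ 0.8499.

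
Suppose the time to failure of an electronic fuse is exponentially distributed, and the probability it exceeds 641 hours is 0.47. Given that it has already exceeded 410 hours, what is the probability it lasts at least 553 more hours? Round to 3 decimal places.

From e^(−λ·641) = 0.47, λ = −ln(0.47)/641 = 0.00117788.
Memoryless: P(X > 410+553 | X > 410) = P(X > 553) = e^(−0.00117788·553) ≈ 0.521.

0.521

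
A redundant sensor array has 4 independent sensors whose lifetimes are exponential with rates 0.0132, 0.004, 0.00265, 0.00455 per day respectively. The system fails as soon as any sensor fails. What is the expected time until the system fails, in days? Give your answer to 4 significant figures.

40.98

The time to first failure is exponential with rate Σλ = 0.0132 + 0.004 + 0.00265 + 0.00455 = 0.0244.
E[min] = 1/Σλ = 1/0.0244 = 40.9836 days.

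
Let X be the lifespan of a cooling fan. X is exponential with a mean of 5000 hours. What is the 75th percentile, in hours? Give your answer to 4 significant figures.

The rate is λ = 1/5000 = 0.0002 per hour.
Set 1 − e^(−λt) = 0.75, so t = −ln(0.25)/λ = 1.3863/0.0002 ≈ 6931.47 hours.

6931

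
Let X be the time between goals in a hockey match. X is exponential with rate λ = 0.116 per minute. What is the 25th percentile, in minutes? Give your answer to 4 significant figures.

Set 1 − e^(−λt) = 0.25, so t = −ln(0.75)/λ = 0.28768/0.116 ≈ 2.48002 minutes.

2.480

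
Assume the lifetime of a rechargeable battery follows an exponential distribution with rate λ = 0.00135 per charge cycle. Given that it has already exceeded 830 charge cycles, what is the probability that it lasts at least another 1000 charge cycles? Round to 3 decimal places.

P(X > s+t | X > s) = e^(−λ(s+t))/e^(−λs) = e^(−λt), independent of s = 830.
P(X > 1000) = e^(−1.35) ≈ 0.259.

0.259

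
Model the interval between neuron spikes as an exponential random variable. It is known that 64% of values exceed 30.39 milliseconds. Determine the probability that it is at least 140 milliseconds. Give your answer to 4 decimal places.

e^(−λ·30.39) = 0.64 ⇒ λ = −ln(0.64)/30.39 = 0.0146853.
P(X > 140) = e^(−0.0146853·140) = e^(−2.0559) ≈ 0.1280.

0.1280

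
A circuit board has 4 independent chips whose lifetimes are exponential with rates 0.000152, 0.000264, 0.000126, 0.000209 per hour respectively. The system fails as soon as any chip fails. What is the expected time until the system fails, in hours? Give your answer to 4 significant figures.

1332

The time to first failure is exponential with rate Σλ = 0.000152 + 0.000264 + 0.000126 + 0.000209 = 0.000751.
E[min] = 1/Σλ = 1/0.000751 = 1331.56 hours.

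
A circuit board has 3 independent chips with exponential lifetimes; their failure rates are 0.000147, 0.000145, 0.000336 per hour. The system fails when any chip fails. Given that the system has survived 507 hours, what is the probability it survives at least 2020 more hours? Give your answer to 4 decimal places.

Time to first failure ~ Exp(Σλ) with Σλ = 0.000628.
By memorylessness, P(T > 507+2020 | T > 507) = P(T > 2020) = e^(−0.000628·2020) ≈ 0.2812.

0.2812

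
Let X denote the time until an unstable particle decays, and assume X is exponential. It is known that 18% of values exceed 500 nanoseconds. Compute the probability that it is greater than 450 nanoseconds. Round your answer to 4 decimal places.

0.2137

e^(−λ·500) = 0.18 ⇒ λ = −ln(0.18)/500 = 0.0034296.
P(X > 450) = e^(−0.0034296·450) = e^(−1.5433) ≈ 0.2137.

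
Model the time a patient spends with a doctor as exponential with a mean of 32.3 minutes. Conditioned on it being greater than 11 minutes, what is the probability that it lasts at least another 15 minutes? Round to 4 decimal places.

0.6285

The rate is λ = 1/32.3 = 0.0309598 per minute.
P(X > s+t | X > s) = e^(−λ(s+t))/e^(−λs) = e^(−λt), independent of s = 11.
P(X > 15) = e^(−0.4644) ≈ 0.6285.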